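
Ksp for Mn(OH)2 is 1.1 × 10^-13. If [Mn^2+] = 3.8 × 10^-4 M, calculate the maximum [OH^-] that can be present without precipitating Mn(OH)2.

[OH^-] = 1.7 x 10^-5 M

Mn(OH)2(s) ⇌ Mn^2+ + 2 OH^-
Ksp = [Mn^2+][OH^-]^2
Precipitation begins when Q = Ksp. With [Mn^2+] = 3.8 × 10^-4 M:
1.1 × 10^-13 = (3.8 × 10^-4) × [OH^-]^2
[OH^-] = (1.1 × 10^-13 / 3.8 x 10^-4)^(1/2) = 1.7 x 10^-5 M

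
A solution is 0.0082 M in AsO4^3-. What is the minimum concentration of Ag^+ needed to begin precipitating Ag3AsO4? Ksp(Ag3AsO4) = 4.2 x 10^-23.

Ag3AsO4(s) <=> 3 Ag^+(aq) + AsO4^3-(aq)
Ksp = [Ag^+]^3[AsO4^3-]
Precipitation begins when Q = Ksp. With [AsO4^3-] = 0.0082 M:
4.2 x 10^-23 = (0.0082) × [Ag^+]^3
[Ag^+] = (4.2 x 10^-23 / 8.2 × 10^-3)^(1/3) = 1.7 x 10^-7 M

1.7e-7 M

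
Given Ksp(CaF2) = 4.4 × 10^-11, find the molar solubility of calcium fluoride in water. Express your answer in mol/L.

CaF2(s) <=> Ca^2+ + 2 F^-
Ksp = [Ca^2+][F^-]^2
If s mol/L of CaF2 dissolves, [Ca^2+] = s and [F^-] = 2s.
Ksp = s(2s)^2 = 4s^3
s^3 = 4.4 × 10^-11 / 4, so s = 2.2 × 10^-4 M

2.2e-4 M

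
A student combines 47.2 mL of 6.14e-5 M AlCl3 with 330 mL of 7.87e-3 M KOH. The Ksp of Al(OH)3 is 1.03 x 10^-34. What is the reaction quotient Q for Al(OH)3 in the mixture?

Total volume = 47.2 + 330 = 377.2 mL.
[Al^3+] = 6.14 × 10^-5 × (47.2/377.2) = 7.683 × 10^-6 M
[OH^-] = 7.87 x 10^-3 × (330/377.2) = 6.885 × 10^-3 M
Al(OH)3(s) ⇌ Al^3+(aq) + 3 OH^-(aq), so Q = [Al^3+][OH^-]^3
Q = (7.683 × 10^-6)(6.885 × 10^-3)^3 = 2.51 × 10^-12
Q > Ksp, so Al(OH)3 will precipitate.

2.51 × 10^-12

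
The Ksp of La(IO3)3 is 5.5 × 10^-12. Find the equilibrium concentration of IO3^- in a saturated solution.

La(IO3)3(s) ⇌ La^3+(aq) + 3 IO3^-(aq)
Ksp = [La^3+][IO3^-]^3
With molar solubility s: [La^3+] = s, [IO3^-] = 3s.
Ksp = s(3s)^3 = 27s^4
s = (5.5 × 10^-12 / 27)^(1/4) = 6.72 × 10^-4 M
[IO3^-] = 3s = 2.0 × 10^-3 M

2.0e-3 M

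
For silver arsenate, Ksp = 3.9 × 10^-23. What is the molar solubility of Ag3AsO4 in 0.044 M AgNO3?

Ag3AsO4(s) ⇌ 3 Ag^+(aq) + AsO4^3-(aq)
Ksp = [Ag^+]^3[AsO4^3-]
Let s = moles of Ag3AsO4 that dissolve per litre. [Ag^+] = 0.044 + 3s ≈ 0.044, [AsO4^3-] = s (since Ag^+ from AgNO3 dominates).
Ksp ≈ (0.044)^3 × s
s = 4.6 x 10^-19 M
Check: 3s = 1.4 × 10^-18 ≪ 0.044, so the approximation is valid.

s ≈ 4.6 × 10^-19 M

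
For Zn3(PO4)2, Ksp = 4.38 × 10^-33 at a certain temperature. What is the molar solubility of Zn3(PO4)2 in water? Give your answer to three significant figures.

Zn3(PO4)2(s) <=> 3 Zn^2+(aq) + 2 PO4^3-(aq)
Ksp = [Zn^2+]^3[PO4^3-]^2
If s mol/L of Zn3(PO4)2 dissolves, [Zn^2+] = 3s and [PO4^3-] = 2s.
Substituting: Ksp = (3s)^3(2s)^2 = 108s^5
s^5 = 4.38 × 10^-33 / 108, so s = 1.32 × 10^-7 M

1.32 × 10^-7 M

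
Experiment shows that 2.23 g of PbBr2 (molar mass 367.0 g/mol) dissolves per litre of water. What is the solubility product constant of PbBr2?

Molar solubility s = (2.23 g/L) / (367.0 g/mol) = 6.076 × 10^-3 M.
PbBr2(s) ⇌ Pb^2+ + 2 Br^-
With molar solubility s: [Pb^2+] = s, [Br^-] = 2s.
Ksp = [Pb^2+][Br^-]^2
Ksp = s(2s)^2 = 4s^3
Ksp = 4 × (6.076 × 10^-3)^3 = 8.97 x 10^-7

8.97 x 10^-7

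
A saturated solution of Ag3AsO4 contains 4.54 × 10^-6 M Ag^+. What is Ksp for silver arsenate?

Ksp ≈ 1.42e-22

Ag3AsO4(s) ⇌ 3 Ag^+(aq) + AsO4^3-(aq)
Stoichiometry gives [AsO4^3-] = (1/3)[Ag^+] = 1.513 x 10^-6 M.
Ksp = [Ag^+]^3[AsO4^3-]
Ksp = (4.54 × 10^-6)^3 × 1.513 × 10^-6 = 1.42 × 10^-22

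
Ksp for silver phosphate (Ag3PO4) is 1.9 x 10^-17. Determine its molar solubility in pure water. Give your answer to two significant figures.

s = 2.9e-5 M

Ag3PO4(s) <=> 3 Ag^+(aq) + PO4^3-(aq)
Ksp = [Ag^+]^3[PO4^3-]
For each mole of Ag3PO4 that dissolves: [Ag^+] = 3s, [PO4^3-] = s.
So Ksp = (3s)^3 × s = 27s^4
s^4 = 1.9 x 10^-17 / 27, so s = 2.9 × 10^-5 M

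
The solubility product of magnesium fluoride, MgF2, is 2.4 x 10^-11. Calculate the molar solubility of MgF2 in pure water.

MgF2(s) <=> Mg^2+(aq) + 2 F^-(aq)
Ksp = [Mg^2+][F^-]^2
For each mole of MgF2 that dissolves: [Mg^2+] = s, [F^-] = 2s.
So Ksp = s × (2s)^2 = 4s^3
Solving, s = (2.4 x 10^-11/4)^(1/3) = 1.8 × 10^-4 M

s = 1.8 x 10^-4 M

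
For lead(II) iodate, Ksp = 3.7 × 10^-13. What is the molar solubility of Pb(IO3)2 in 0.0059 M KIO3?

Pb(IO3)2(s) ⇌ Pb^2+ + 2 IO3^-
Ksp = [Pb^2+][IO3^-]^2
Let s be the molar solubility in this solution. [Pb^2+] = s, [IO3^-] = 0.0059 + 2s ≈ 0.0059 (common-ion effect: IO3^- is already 0.0059 M).
Ksp ≈ s × (0.0059)^2
s = 1.1 × 10^-8 M
Check: 2s = 2.1 x 10^-8 ≪ 0.0059, so the approximation is valid.

s ≈ 1.1e-8 M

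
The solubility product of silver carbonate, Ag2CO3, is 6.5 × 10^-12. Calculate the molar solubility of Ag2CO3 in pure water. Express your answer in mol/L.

Ag2CO3(s) <=> 2 Ag^+(aq) + CO3^2-(aq)
Ksp = [Ag^+]^2[CO3^2-]
With molar solubility s: [Ag^+] = 2s, [CO3^2-] = s.
Substituting: Ksp = (2s)^2s = 4s^3
Solving, s = (6.5 × 10^-12/4)^(1/3) = 1.2 × 10^-4 M

s = 1.2e-4 M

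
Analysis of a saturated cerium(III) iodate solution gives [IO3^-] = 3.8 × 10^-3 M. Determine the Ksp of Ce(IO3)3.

Ksp ≈ 7.0 × 10^-11

Ce(IO3)3(s) <=> Ce^3+(aq) + 3 IO3^-(aq)
Stoichiometry gives [Ce^3+] = (1/3)[IO3^-] = 1.27 x 10^-3 M.
Ksp = [Ce^3+][IO3^-]^3
Ksp = 1.27 × 10^-3 × (3.8 x 10^-3)^3 = 7.0 × 10^-11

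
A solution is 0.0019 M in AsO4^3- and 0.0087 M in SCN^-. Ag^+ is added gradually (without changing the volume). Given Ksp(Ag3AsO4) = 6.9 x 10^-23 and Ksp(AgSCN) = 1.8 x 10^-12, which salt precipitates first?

Each salt begins to precipitate when Q = Ksp, i.e. when [Ag^+] reaches its threshold.
For Ag3AsO4: 6.9 x 10^-23 = 0.0019 × [Ag^+]^3  ⇒  [Ag^+] = 3.3 x 10^-7 M.
For AgSCN: 1.8 x 10^-12 = 0.0087 × [Ag^+]  ⇒  [Ag^+] = 2.1 × 10^-10 M.
The salt with the lower threshold [Ag^+] precipitates first: AgSCN.

AgSCN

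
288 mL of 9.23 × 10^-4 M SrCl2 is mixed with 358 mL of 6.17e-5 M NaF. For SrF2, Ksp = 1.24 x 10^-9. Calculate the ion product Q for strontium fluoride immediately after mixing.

Total volume = 288 + 358 = 646 mL.
[Sr^2+] = 9.23 × 10^-4 × (288/646) = 4.115 × 10^-4 M
[F^-] = 6.17 × 10^-5 × (358/646) = 3.419 × 10^-5 M
SrF2(s) ⇌ Sr^2+(aq) + 2 F^-(aq), so Q = [Sr^2+][F^-]^2
Q = (4.115 × 10^-4)(3.419 × 10^-5)^2 = 4.81 × 10^-13
Q < Ksp, so no precipitate of SrF2 forms.

Q ≈ 4.81e-13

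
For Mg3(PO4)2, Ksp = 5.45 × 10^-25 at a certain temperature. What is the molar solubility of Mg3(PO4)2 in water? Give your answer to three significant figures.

s = 5.50 x 10^-6 M

Mg3(PO4)2(s) ⇌ 3 Mg^2+ + 2 PO4^3-
Ksp = [Mg^2+]^3[PO4^3-]^2
Let s = molar solubility. Then [Mg^2+] = 3s and [PO4^3-] = 2s.
Ksp = (3s)^3(2s)^2 = 108s^5
Solving, s = (5.45 × 10^-25/108)^(1/5) = 5.50 x 10^-6 M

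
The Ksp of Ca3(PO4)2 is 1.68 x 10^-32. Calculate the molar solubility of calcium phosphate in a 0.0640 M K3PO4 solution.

Ca3(PO4)2(s) <=> 3 Ca^2+ + 2 PO4^3-
Ksp = [Ca^2+]^3[PO4^3-]^2
Let s be the molar solubility in this solution. [Ca^2+] = 3s, [PO4^3-] = 0.0640 + 2s ≈ 0.0640 (common-ion effect: PO4^3- is already 0.0640 M).
Ksp ≈ (3s)^3 × (0.0640)^2
s = 5.34 x 10^-11 M
Check: 2s = 1.1 x 10^-10 ≪ 0.0640, so the approximation is valid.

s = 5.34 × 10^-11 M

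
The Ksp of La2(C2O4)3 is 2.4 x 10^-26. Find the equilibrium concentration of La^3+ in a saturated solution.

[La^3+] = 5.9 × 10^-6 M

La2(C2O4)3(s) ⇌ 2 La^3+(aq) + 3 C2O4^2-(aq)
Ksp = [La^3+]^2[C2O4^2-]^3
If s mol/L of La2(C2O4)3 dissolves, [La^3+] = 2s and [C2O4^2-] = 3s.
Ksp = (2s)^2(3s)^3 = 108s^5
s^5 = 2.4 x 10^-26 / 108, so s = 2.95 × 10^-6 M
[La^3+] = 2s = 5.9 x 10^-6 M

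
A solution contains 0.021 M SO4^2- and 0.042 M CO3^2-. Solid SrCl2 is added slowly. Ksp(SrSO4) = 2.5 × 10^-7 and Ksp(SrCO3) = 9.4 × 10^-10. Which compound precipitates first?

Each salt begins to precipitate when Q = Ksp, i.e. when [Sr^2+] reaches its threshold.
For SrSO4: 2.5 × 10^-7 = 0.021 × [Sr^2+]  ⇒  [Sr^2+] = 1.2 × 10^-5 M.
For SrCO3: 9.4 × 10^-10 = 0.042 × [Sr^2+]  ⇒  [Sr^2+] = 2.2 x 10^-8 M.
The salt with the lower threshold [Sr^2+] precipitates first: SrCO3.

SrCO3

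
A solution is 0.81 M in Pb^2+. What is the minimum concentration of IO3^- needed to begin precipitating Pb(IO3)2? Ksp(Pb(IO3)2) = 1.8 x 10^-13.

[IO3^-] ≈ 4.7 × 10^-7 M

Pb(IO3)2(s) ⇌ Pb^2+(aq) + 2 IO3^-(aq)
Ksp = [Pb^2+][IO3^-]^2
Precipitation begins when Q = Ksp. With [Pb^2+] = 0.81 M:
1.8 x 10^-13 = (0.81) × [IO3^-]^2
[IO3^-] = (1.8 x 10^-13 / 8.1 x 10^-1)^(1/2) = 4.7 x 10^-7 M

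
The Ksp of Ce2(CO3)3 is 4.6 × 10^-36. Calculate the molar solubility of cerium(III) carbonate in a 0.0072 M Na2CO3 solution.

Ce2(CO3)3(s) ⇌ 2 Ce^3+(aq) + 3 CO3^2-(aq)
Ksp = [Ce^3+]^2[CO3^2-]^3
Let s be the molar solubility in this solution. [Ce^3+] = 2s, [CO3^2-] = 0.0072 + 3s ≈ 0.0072 (since CO3^2- from Na2CO3 dominates).
Ksp ≈ (2s)^2 × (0.0072)^3
s = 1.8 x 10^-15 M
Check: 3s = 5.3 x 10^-15 ≪ 0.0072, so the approximation is valid.

s ≈ 1.8 × 10^-15 M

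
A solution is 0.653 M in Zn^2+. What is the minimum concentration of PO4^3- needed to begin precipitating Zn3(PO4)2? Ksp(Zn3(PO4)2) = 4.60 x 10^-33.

[PO4^3-] = 1.29 x 10^-16 M

Zn3(PO4)2(s) ⇌ 3 Zn^2+(aq) + 2 PO4^3-(aq)
Ksp = [Zn^2+]^3[PO4^3-]^2
Precipitation begins when Q = Ksp. With [Zn^2+] = 0.653 M:
4.60 x 10^-33 = (0.653)^3 × [PO4^3-]^2
[PO4^3-] = (4.60 x 10^-33 / 2.784 × 10^-1)^(1/2) = 1.29 x 10^-16 M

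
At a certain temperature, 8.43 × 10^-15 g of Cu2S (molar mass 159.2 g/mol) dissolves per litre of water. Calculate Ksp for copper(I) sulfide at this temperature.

Molar solubility s = (8.43 × 10^-15 g/L) / (159.2 g/mol) = 5.295 x 10^-17 M.
Cu2S(s) ⇌ 2 Cu^+ + S^2-
With molar solubility s: [Cu^+] = 2s, [S^2-] = s.
Ksp = [Cu^+]^2[S^2-]
Substituting: Ksp = (2s)^2s = 4s^3
Ksp = 4 × (5.295 x 10^-17)^3 = 5.94 × 10^-49

Ksp = 5.94e-49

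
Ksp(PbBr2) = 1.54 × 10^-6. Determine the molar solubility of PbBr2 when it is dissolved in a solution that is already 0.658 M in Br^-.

s ≈ 3.56 x 10^-6 M

PbBr2(s) ⇌ Pb^2+(aq) + 2 Br^-(aq)
Ksp = [Pb^2+][Br^-]^2
Let s = moles of PbBr2 that dissolve per litre. [Pb^2+] = s, [Br^-] = 0.658 + 2s ≈ 0.658 (Ksp is small, so little additional dissolves).
Ksp ≈ s × (0.658)^2
s = 3.56 × 10^-6 M
Check: 2s = 7.1 × 10^-6 ≪ 0.658, so the approximation is valid.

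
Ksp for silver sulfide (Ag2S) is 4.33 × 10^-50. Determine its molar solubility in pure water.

2.21 × 10^-17 M

Ag2S(s) ⇌ 2 Ag^+ + S^2-
Ksp = [Ag^+]^2[S^2-]
With molar solubility s: [Ag^+] = 2s, [S^2-] = s.
So Ksp = (2s)^2 × s = 4s^3
s^3 = 4.33 × 10^-50 / 4, so s = 2.21 × 10^-17 M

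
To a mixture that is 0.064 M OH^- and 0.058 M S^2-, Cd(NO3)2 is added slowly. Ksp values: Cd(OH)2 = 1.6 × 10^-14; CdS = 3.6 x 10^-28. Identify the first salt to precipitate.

Each salt begins to precipitate when Q = Ksp, i.e. when [Cd^2+] reaches its threshold.
For Cd(OH)2: 1.6 × 10^-14 = (0.064)^2 × [Cd^2+]  ⇒  [Cd^2+] = 3.9 × 10^-12 M.
For CdS: 3.6 x 10^-28 = 0.058 × [Cd^2+]  ⇒  [Cd^2+] = 6.2 × 10^-27 M.
The salt with the lower threshold [Cd^2+] precipitates first: CdS.

CdS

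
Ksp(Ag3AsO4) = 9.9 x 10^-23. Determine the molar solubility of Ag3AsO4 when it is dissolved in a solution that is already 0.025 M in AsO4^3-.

s ≈ 5.3 × 10^-8 M

Ag3AsO4(s) ⇌ 3 Ag^+ + AsO4^3-
Ksp = [Ag^+]^3[AsO4^3-]
Let s be the molar solubility in this solution. [Ag^+] = 3s, [AsO4^3-] = 0.025 + s ≈ 0.025 (common-ion effect: AsO4^3- is already 0.025 M).
Ksp ≈ (3s)^3 × 0.025
s = 5.3 × 10^-8 M
Check: s = 5.3 × 10^-8 ≪ 0.025, so the approximation is valid.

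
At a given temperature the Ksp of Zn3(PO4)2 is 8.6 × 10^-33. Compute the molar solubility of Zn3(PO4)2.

Zn3(PO4)2(s) <=> 3 Zn^2+(aq) + 2 PO4^3-(aq)
Ksp = [Zn^2+]^3[PO4^3-]^2
Let s = molar solubility. Then [Zn^2+] = 3s and [PO4^3-] = 2s.
So Ksp = (3s)^3 × (2s)^2 = 108s^5
Solving, s = (8.6 × 10^-33/108)^(1/5) = 1.5 x 10^-7 M

1.5e-7 M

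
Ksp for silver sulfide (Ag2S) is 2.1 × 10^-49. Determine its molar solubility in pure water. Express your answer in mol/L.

s = 3.7e-17 M

Ag2S(s) <=> 2 Ag^+ + S^2-
Ksp = [Ag^+]^2[S^2-]
For each mole of Ag2S that dissolves: [Ag^+] = 2s, [S^2-] = s.
Ksp = (2s)^2s = 4s^3
s = (2.1 × 10^-49 / 4)^(1/3) = 3.7 × 10^-17 M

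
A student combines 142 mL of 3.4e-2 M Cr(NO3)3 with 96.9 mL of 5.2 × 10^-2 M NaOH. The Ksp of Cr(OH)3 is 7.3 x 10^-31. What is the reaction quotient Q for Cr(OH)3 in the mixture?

1.9 x 10^-7

Total volume = 142 + 96.9 = 238.9 mL.
[Cr^3+] = 3.4 × 10^-2 × (142/238.9) = 2.02 x 10^-2 M
[OH^-] = 5.2 × 10^-2 × (96.9/238.9) = 2.11 × 10^-2 M
Cr(OH)3(s) ⇌ Cr^3+(aq) + 3 OH^-(aq), so Q = [Cr^3+][OH^-]^3
Q = (2.02 x 10^-2)(2.11 × 10^-2)^3 = 1.9 × 10^-7
Q > Ksp, so Cr(OH)3 will precipitate.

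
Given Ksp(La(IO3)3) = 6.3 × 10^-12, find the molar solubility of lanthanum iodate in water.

La(IO3)3(s) <=> La^3+ + 3 IO3^-
Ksp = [La^3+][IO3^-]^3
For each mole of La(IO3)3 that dissolves: [La^3+] = s, [IO3^-] = 3s.
Ksp = s(3s)^3 = 27s^4
s = (6.3 × 10^-12 / 27)^(1/4) = 7.0 × 10^-4 M

7.0 × 10^-4 M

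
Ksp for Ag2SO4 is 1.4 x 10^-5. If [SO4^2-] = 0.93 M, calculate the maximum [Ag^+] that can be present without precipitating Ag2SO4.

3.9 x 10^-3 M

Ag2SO4(s) ⇌ 2 Ag^+ + SO4^2-
Ksp = [Ag^+]^2[SO4^2-]
Precipitation begins when Q = Ksp. With [SO4^2-] = 0.93 M:
1.4 x 10^-5 = (0.93) × [Ag^+]^2
[Ag^+] = (1.4 x 10^-5 / 9.3 × 10^-1)^(1/2) = 3.9 x 10^-3 M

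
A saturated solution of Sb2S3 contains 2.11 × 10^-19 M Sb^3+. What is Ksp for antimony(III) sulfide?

Ksp = 1.41e-93

Sb2S3(s) <=> 2 Sb^3+(aq) + 3 S^2-(aq)
Stoichiometry gives [S^2-] = (3/2)[Sb^3+] = 3.165 × 10^-19 M.
Ksp = [Sb^3+]^2[S^2-]^3
Ksp = (2.11 x 10^-19)^2 × (3.165 x 10^-19)^3 = 1.41 x 10^-93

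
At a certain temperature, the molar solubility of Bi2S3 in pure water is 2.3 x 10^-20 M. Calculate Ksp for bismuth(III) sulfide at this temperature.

Ksp ≈ 7.0 × 10^-97

Bi2S3(s) ⇌ 2 Bi^3+ + 3 S^2-
If s mol/L of Bi2S3 dissolves, [Bi^3+] = 2s and [S^2-] = 3s.
Ksp = [Bi^3+]^2[S^2-]^3
So Ksp = (2s)^2 × (3s)^3 = 108s^5
With s = 2.3 x 10^-20: Ksp = 7.0 × 10^-97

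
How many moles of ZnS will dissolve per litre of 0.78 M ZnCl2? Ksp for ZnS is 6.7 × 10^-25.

ZnS(s) ⇌ Zn^2+(aq) + S^2-(aq)
Ksp = [Zn^2+][S^2-]
Let s be the molar solubility in this solution. [Zn^2+] = 0.78 + s ≈ 0.78, [S^2-] = s (since Zn^2+ from ZnCl2 dominates).
Ksp ≈ 0.78 × s
s = 8.6 x 10^-25 M
Check: s = 8.6 x 10^-25 ≪ 0.78, so the approximation is valid.

8.6 x 10^-25 M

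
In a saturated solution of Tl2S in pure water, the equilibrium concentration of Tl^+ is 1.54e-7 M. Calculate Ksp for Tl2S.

Ksp ≈ 1.83e-21

Tl2S(s) <=> 2 Tl^+(aq) + S^2-(aq)
Stoichiometry gives [S^2-] = (1/2)[Tl^+] = 7.700 x 10^-8 M.
Ksp = [Tl^+]^2[S^2-]
Ksp = (1.54 × 10^-7)^2 × 7.700 × 10^-8 = 1.83 × 10^-21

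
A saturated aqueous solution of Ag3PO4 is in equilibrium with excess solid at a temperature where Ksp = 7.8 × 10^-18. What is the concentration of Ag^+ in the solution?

[Ag^+] = 7.0e-5 M

Ag3PO4(s) <=> 3 Ag^+(aq) + PO4^3-(aq)
Ksp = [Ag^+]^3[PO4^3-]
If s mol/L of Ag3PO4 dissolves, [Ag^+] = 3s and [PO4^3-] = s.
So Ksp = (3s)^3 × s = 27s^4
s^4 = 7.8 × 10^-18 / 27, so s = 2.32 x 10^-5 M
[Ag^+] = 3s = 7.0 x 10^-5 M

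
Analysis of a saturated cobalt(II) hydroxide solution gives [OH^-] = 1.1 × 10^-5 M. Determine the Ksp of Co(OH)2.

Co(OH)2(s) <=> Co^2+ + 2 OH^-
Stoichiometry gives [Co^2+] = (1/2)[OH^-] = 5.50 × 10^-6 M.
Ksp = [Co^2+][OH^-]^2
Ksp = 5.50 x 10^-6 × (1.1 × 10^-5)^2 = 6.7 × 10^-16

6.7e-16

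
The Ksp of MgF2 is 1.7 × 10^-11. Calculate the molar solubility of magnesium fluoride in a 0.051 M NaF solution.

s = 6.5 × 10^-9 M

MgF2(s) ⇌ Mg^2+(aq) + 2 F^-(aq)
Ksp = [Mg^2+][F^-]^2
Let s be the molar solubility in this solution. [Mg^2+] = s, [F^-] = 0.051 + 2s ≈ 0.051 (since F^- from NaF dominates).
Ksp ≈ s × (0.051)^2
s = 6.5 × 10^-9 M
Check: 2s = 1.3 × 10^-8 ≪ 0.051, so the approximation is valid.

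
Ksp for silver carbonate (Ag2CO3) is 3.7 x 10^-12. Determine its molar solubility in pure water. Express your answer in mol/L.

9.7 × 10^-5 M

Ag2CO3(s) ⇌ 2 Ag^+(aq) + CO3^2-(aq)
Ksp = [Ag^+]^2[CO3^2-]
If s mol/L of Ag2CO3 dissolves, [Ag^+] = 2s and [CO3^2-] = s.
Substituting: Ksp = (2s)^2s = 4s^3
s^3 = 3.7 x 10^-12 / 4, so s = 9.7 × 10^-5 M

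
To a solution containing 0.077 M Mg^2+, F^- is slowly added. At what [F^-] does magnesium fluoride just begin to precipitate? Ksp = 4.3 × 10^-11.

[F^-] = 2.4 × 10^-5 M

MgF2(s) ⇌ Mg^2+ + 2 F^-
Ksp = [Mg^2+][F^-]^2
Precipitation begins when Q = Ksp. With [Mg^2+] = 0.077 M:
4.3 × 10^-11 = (0.077) × [F^-]^2
[F^-] = (4.3 × 10^-11 / 7.7 × 10^-2)^(1/2) = 2.4 × 10^-5 M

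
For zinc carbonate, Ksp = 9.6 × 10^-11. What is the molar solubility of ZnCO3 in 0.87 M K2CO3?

1.1 × 10^-10 M

ZnCO3(s) <=> Zn^2+ + CO3^2-
Ksp = [Zn^2+][CO3^2-]
If s mol/L dissolves here, [Zn^2+] = s, [CO3^2-] = 0.87 + s ≈ 0.87 (since CO3^2- from K2CO3 dominates).
Ksp ≈ s × 0.87
s = 1.1 x 10^-10 M
Check: s = 1.1 × 10^-10 ≪ 0.87, so the approximation is valid.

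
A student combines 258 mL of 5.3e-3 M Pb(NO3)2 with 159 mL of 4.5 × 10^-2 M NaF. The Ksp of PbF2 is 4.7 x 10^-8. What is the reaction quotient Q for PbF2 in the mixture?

Q ≈ 9.7e-7

Total volume = 258 + 159 = 417 mL.
[Pb^2+] = 5.3 × 10^-3 × (258/417) = 3.28 × 10^-3 M
[F^-] = 4.5 x 10^-2 × (159/417) = 1.72 × 10^-2 M
PbF2(s) <=> Pb^2+(aq) + 2 F^-(aq), so Q = [Pb^2+][F^-]^2
Q = (3.28 x 10^-3)(1.72 × 10^-2)^2 = 9.7 x 10^-7
Q > Ksp, so PbF2 will precipitate.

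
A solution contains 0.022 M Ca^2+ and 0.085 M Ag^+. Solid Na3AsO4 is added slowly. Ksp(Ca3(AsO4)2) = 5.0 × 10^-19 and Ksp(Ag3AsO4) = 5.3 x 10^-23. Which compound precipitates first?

Ag3AsO4

Each salt begins to precipitate when Q = Ksp, i.e. when [AsO4^3-] reaches its threshold.
For Ca3(AsO4)2: 5.0 × 10^-19 = (0.022)^3 × [AsO4^3-]^2  ⇒  [AsO4^3-] = 2.2 × 10^-7 M.
For Ag3AsO4: 5.3 x 10^-23 = (0.085)^3 × [AsO4^3-]  ⇒  [AsO4^3-] = 8.6 x 10^-20 M.
The salt with the lower threshold [AsO4^3-] precipitates first: Ag3AsO4.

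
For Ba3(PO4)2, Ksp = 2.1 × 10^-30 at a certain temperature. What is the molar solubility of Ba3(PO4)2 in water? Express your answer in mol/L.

4.5e-7 M

Ba3(PO4)2(s) ⇌ 3 Ba^2+(aq) + 2 PO4^3-(aq)
Ksp = [Ba^2+]^3[PO4^3-]^2
With molar solubility s: [Ba^2+] = 3s, [PO4^3-] = 2s.
So Ksp = (3s)^3 × (2s)^2 = 108s^5
s^5 = 2.1 × 10^-30 / 108, so s = 4.5 × 10^-7 M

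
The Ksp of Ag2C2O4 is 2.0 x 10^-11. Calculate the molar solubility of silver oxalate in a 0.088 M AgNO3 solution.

2.6 × 10^-9 M

Ag2C2O4(s) <=> 2 Ag^+(aq) + C2O4^2-(aq)
Ksp = [Ag^+]^2[C2O4^2-]
Let s be the molar solubility in this solution. [Ag^+] = 0.088 + 2s ≈ 0.088, [C2O4^2-] = s (Ksp is small, so little additional dissolves).
Ksp ≈ (0.088)^2 × s
s = 2.6 x 10^-9 M
Check: 2s = 5.2 × 10^-9 ≪ 0.088, so the approximation is valid.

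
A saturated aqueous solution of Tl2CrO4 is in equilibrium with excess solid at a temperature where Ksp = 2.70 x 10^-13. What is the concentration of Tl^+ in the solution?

Tl2CrO4(s) ⇌ 2 Tl^+ + CrO4^2-
Ksp = [Tl^+]^2[CrO4^2-]
For each mole of Tl2CrO4 that dissolves: [Tl^+] = 2s, [CrO4^2-] = s.
Ksp = (2s)^2s = 4s^3
s^3 = 2.70 x 10^-13 / 4, so s = 4.072 × 10^-5 M
[Tl^+] = 2s = 8.14 × 10^-5 M

8.14 × 10^-5 M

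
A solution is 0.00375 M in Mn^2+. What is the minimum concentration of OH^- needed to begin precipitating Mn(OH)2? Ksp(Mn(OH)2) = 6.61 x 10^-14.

4.20 × 10^-6 M

Mn(OH)2(s) <=> Mn^2+(aq) + 2 OH^-(aq)
Ksp = [Mn^2+][OH^-]^2
Precipitation begins when Q = Ksp. With [Mn^2+] = 0.00375 M:
6.61 x 10^-14 = (0.00375) × [OH^-]^2
[OH^-] = (6.61 x 10^-14 / 3.75 x 10^-3)^(1/2) = 4.20 × 10^-6 M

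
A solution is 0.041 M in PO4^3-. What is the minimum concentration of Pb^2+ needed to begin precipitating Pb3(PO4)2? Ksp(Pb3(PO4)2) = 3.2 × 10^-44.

2.7 × 10^-14 M

Pb3(PO4)2(s) ⇌ 3 Pb^2+ + 2 PO4^3-
Ksp = [Pb^2+]^3[PO4^3-]^2
Precipitation begins when Q = Ksp. With [PO4^3-] = 0.041 M:
3.2 × 10^-44 = (0.041)^2 × [Pb^2+]^3
[Pb^2+] = (3.2 × 10^-44 / 1.68 × 10^-3)^(1/3) = 2.7 × 10^-14 M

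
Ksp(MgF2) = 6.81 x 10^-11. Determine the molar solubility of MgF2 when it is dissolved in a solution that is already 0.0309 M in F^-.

MgF2(s) ⇌ Mg^2+ + 2 F^-
Ksp = [Mg^2+][F^-]^2
If s mol/L dissolves here, [Mg^2+] = s, [F^-] = 0.0309 + 2s ≈ 0.0309 (common-ion effect: F^- is already 0.0309 M).
Ksp ≈ s × (0.0309)^2
s = 7.13 × 10^-8 M
Check: 2s = 1.4 × 10^-7 ≪ 0.0309, so the approximation is valid.

s = 7.13 × 10^-8 M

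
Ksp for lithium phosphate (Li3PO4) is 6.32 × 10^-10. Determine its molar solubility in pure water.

Li3PO4(s) ⇌ 3 Li^+(aq) + PO4^3-(aq)
Ksp = [Li^+]^3[PO4^3-]
With molar solubility s: [Li^+] = 3s, [PO4^3-] = s.
Substituting: Ksp = (3s)^3s = 27s^4
s = (6.32 × 10^-10 / 27)^(1/4) = 2.20 x 10^-3 M

s ≈ 2.20 × 10^-3 M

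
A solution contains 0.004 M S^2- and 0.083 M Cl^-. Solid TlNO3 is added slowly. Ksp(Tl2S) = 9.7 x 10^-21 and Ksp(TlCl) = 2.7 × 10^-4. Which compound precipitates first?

Precipitation of each salt starts when its ion product equals its Ksp.
For Tl2S: 9.7 x 10^-21 = 0.004 × [Tl^+]^2  ⇒  [Tl^+] = 1.6 x 10^-9 M.
For TlCl: 2.7 × 10^-4 = 0.083 × [Tl^+]  ⇒  [Tl^+] = 3.3 x 10^-3 M.
The salt with the lower threshold [Tl^+] precipitates first: Tl2S.

Tl2S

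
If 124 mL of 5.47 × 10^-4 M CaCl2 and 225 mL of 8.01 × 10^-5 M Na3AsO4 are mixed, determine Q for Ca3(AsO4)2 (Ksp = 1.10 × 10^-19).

Total volume = 124 + 225 = 349 mL.
[Ca^2+] = 5.47 × 10^-4 × (124/349) = 1.943 x 10^-4 M
[AsO4^3-] = 8.01 × 10^-5 × (225/349) = 5.164 x 10^-5 M
Ca3(AsO4)2(s) ⇌ 3 Ca^2+ + 2 AsO4^3-, so Q = [Ca^2+]^3[AsO4^3-]^2
Q = (1.943 × 10^-4)^3(5.164 x 10^-5)^2 = 1.96 x 10^-20
Q < Ksp, so no precipitate of Ca3(AsO4)2 forms.

Q ≈ 1.96 × 10^-20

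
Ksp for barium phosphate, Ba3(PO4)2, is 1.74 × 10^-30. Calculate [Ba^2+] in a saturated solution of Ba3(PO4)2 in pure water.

[Ba^2+] = 1.31 × 10^-6 M

Ba3(PO4)2(s) <=> 3 Ba^2+(aq) + 2 PO4^3-(aq)
Ksp = [Ba^2+]^3[PO4^3-]^2
With molar solubility s: [Ba^2+] = 3s, [PO4^3-] = 2s.
Ksp = (3s)^3(2s)^2 = 108s^5
s = (1.74 × 10^-30 / 108)^(1/5) = 4.380 × 10^-7 M
[Ba^2+] = 3s = 1.31 x 10^-6 M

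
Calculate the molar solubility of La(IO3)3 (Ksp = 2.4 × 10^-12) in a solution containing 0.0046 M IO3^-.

La(IO3)3(s) ⇌ La^3+ + 3 IO3^-
Ksp = [La^3+][IO3^-]^3
If s mol/L dissolves here, [La^3+] = s, [IO3^-] = 0.0046 + 3s ≈ 0.0046 (Ksp is small, so little additional dissolves).
Ksp ≈ s × (0.0046)^3
s = 2.5 × 10^-5 M
Check: 3s = 7.4 x 10^-5 ≪ 0.0046, so the approximation is valid.

s ≈ 2.5e-5 M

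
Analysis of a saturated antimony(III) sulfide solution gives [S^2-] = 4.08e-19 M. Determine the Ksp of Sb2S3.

Sb2S3(s) <=> 2 Sb^3+(aq) + 3 S^2-(aq)
Stoichiometry gives [Sb^3+] = (2/3)[S^2-] = 2.720 × 10^-19 M.
Ksp = [Sb^3+]^2[S^2-]^3
Ksp = (2.720 x 10^-19)^2 × (4.08 × 10^-19)^3 = 5.02 × 10^-93

5.02e-93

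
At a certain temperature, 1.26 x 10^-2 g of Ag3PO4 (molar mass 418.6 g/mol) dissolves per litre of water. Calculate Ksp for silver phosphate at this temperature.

Ksp = 2.22 x 10^-17

Molar solubility s = (1.26 × 10^-2 g/L) / (418.6 g/mol) = 3.010 x 10^-5 M.
Ag3PO4(s) ⇌ 3 Ag^+ + PO4^3-
If s mol/L of Ag3PO4 dissolves, [Ag^+] = 3s and [PO4^3-] = s.
Ksp = [Ag^+]^3[PO4^3-]
Substituting: Ksp = (3s)^3s = 27s^4
With s = 3.010 × 10^-5: Ksp = 2.22 × 10^-17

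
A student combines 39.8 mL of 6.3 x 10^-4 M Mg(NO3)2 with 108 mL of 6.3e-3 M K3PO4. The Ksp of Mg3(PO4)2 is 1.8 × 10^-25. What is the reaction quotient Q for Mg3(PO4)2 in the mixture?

Q = 1.0 × 10^-16

Total volume = 39.8 + 108 = 147.8 mL.
[Mg^2+] = 6.3 x 10^-4 × (39.8/147.8) = 1.70 × 10^-4 M
[PO4^3-] = 6.3 x 10^-3 × (108/147.8) = 4.60 x 10^-3 M
Mg3(PO4)2(s) <=> 3 Mg^2+ + 2 PO4^3-, so Q = [Mg^2+]^3[PO4^3-]^2
Q = (1.70 x 10^-4)^3(4.60 × 10^-3)^2 = 1.0 × 10^-16
Q > Ksp, so Mg3(PO4)2 will precipitate.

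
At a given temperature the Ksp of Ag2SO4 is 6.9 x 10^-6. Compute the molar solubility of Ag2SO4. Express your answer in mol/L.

Ag2SO4(s) ⇌ 2 Ag^+(aq) + SO4^2-(aq)
Ksp = [Ag^+]^2[SO4^2-]
Let s = molar solubility. Then [Ag^+] = 2s and [SO4^2-] = s.
So Ksp = (2s)^2 × s = 4s^3
s^3 = 6.9 x 10^-6 / 4, so s = 1.2 x 10^-2 M

0.012 M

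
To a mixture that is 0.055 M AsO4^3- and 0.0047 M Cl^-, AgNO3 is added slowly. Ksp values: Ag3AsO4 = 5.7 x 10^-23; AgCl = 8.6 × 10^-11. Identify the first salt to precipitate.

Each salt begins to precipitate when Q = Ksp, i.e. when [Ag^+] reaches its threshold.
For Ag3AsO4: 5.7 x 10^-23 = 0.055 × [Ag^+]^3  ⇒  [Ag^+] = 1.0 × 10^-7 M.
For AgCl: 8.6 × 10^-11 = 0.0047 × [Ag^+]  ⇒  [Ag^+] = 1.8 x 10^-8 M.
The salt with the lower threshold [Ag^+] precipitates first: AgCl.

AgCl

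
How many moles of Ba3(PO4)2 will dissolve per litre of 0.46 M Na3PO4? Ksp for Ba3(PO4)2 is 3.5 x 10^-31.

s = 3.9 x 10^-11 M

Ba3(PO4)2(s) ⇌ 3 Ba^2+(aq) + 2 PO4^3-(aq)
Ksp = [Ba^2+]^3[PO4^3-]^2
Let s be the molar solubility in this solution. [Ba^2+] = 3s, [PO4^3-] = 0.46 + 2s ≈ 0.46 (Ksp is small, so little additional dissolves).
Ksp ≈ (3s)^3 × (0.46)^2
s = 3.9 × 10^-11 M
Check: 2s = 7.9 x 10^-11 ≪ 0.46, so the approximation is valid.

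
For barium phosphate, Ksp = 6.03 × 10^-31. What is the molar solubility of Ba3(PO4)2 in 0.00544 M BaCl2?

Ba3(PO4)2(s) ⇌ 3 Ba^2+(aq) + 2 PO4^3-(aq)
Ksp = [Ba^2+]^3[PO4^3-]^2
Let s be the molar solubility in this solution. [Ba^2+] = 0.00544 + 3s ≈ 0.00544, [PO4^3-] = 2s (since Ba^2+ from BaCl2 dominates).
Ksp ≈ (0.00544)^3 × (2s)^2
s = 9.68 × 10^-13 M
Check: 3s = 2.9 × 10^-12 ≪ 0.00544, so the approximation is valid.

s = 9.68 × 10^-13 M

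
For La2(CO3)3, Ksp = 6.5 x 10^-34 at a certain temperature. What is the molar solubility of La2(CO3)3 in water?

s = 9.0 × 10^-8 M

La2(CO3)3(s) ⇌ 2 La^3+ + 3 CO3^2-
Ksp = [La^3+]^2[CO3^2-]^3
For each mole of La2(CO3)3 that dissolves: [La^3+] = 2s, [CO3^2-] = 3s.
Substituting: Ksp = (2s)^2(3s)^3 = 108s^5
Solving, s = (6.5 x 10^-34/108)^(1/5) = 9.0 x 10^-8 M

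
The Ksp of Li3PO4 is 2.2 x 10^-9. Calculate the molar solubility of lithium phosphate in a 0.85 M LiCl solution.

3.6 × 10^-9 M

Li3PO4(s) ⇌ 3 Li^+(aq) + PO4^3-(aq)
Ksp = [Li^+]^3[PO4^3-]
Let s be the molar solubility in this solution. [Li^+] = 0.85 + 3s ≈ 0.85, [PO4^3-] = s (Ksp is small, so little additional dissolves).
Ksp ≈ (0.85)^3 × s
s = 3.6 × 10^-9 M
Check: 3s = 1.1 × 10^-8 ≪ 0.85, so the approximation is valid.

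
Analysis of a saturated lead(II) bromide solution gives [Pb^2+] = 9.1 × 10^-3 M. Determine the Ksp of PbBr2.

Ksp ≈ 3.0e-6

PbBr2(s) <=> Pb^2+(aq) + 2 Br^-(aq)
Stoichiometry gives [Br^-] = (2/1)[Pb^2+] = 1.82 x 10^-2 M.
Ksp = [Pb^2+][Br^-]^2
Ksp = 9.1 × 10^-3 × (1.82 × 10^-2)^2 = 3.0 × 10^-6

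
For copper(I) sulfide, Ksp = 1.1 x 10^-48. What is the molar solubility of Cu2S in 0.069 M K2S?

s ≈ 2.0e-24 M

Cu2S(s) ⇌ 2 Cu^+(aq) + S^2-(aq)
Ksp = [Cu^+]^2[S^2-]
If s mol/L dissolves here, [Cu^+] = 2s, [S^2-] = 0.069 + s ≈ 0.069 (Ksp is small, so little additional dissolves).
Ksp ≈ (2s)^2 × 0.069
s = 2.0 × 10^-24 M
Check: s = 2.0 × 10^-24 ≪ 0.069, so the approximation is valid.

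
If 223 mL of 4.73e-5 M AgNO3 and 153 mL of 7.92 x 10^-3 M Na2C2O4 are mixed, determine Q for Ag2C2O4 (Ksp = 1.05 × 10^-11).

2.54e-12

Total volume = 223 + 153 = 376 mL.
[Ag^+] = 4.73 × 10^-5 × (223/376) = 2.805 x 10^-5 M
[C2O4^2-] = 7.92 × 10^-3 × (153/376) = 3.223 × 10^-3 M
Ag2C2O4(s) ⇌ 2 Ag^+(aq) + C2O4^2-(aq), so Q = [Ag^+]^2[C2O4^2-]
Q = (2.805 × 10^-5)^2(3.223 x 10^-3) = 2.54 × 10^-12
Q < Ksp, so no precipitate of Ag2C2O4 forms.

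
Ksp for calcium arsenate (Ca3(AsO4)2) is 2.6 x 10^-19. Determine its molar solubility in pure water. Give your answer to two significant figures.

7.5 × 10^-5 M

Ca3(AsO4)2(s) ⇌ 3 Ca^2+ + 2 AsO4^3-
Ksp = [Ca^2+]^3[AsO4^3-]^2
For each mole of Ca3(AsO4)2 that dissolves: [Ca^2+] = 3s, [AsO4^3-] = 2s.
Substituting: Ksp = (3s)^3(2s)^2 = 108s^5
Solving, s = (2.6 x 10^-19/108)^(1/5) = 7.5 x 10^-5 M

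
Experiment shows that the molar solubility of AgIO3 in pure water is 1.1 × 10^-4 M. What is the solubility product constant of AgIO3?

1.2e-8

AgIO3(s) ⇌ Ag^+ + IO3^-
Let s = molar solubility. Then [Ag^+] = s and [IO3^-] = s.
Ksp = [Ag^+][IO3^-]
Ksp = s × s = s^2
Ksp = (1.1 × 10^-4)^2 = 1.2 × 10^-8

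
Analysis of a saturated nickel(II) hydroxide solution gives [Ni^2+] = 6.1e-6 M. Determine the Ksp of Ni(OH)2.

Ni(OH)2(s) ⇌ Ni^2+ + 2 OH^-
Stoichiometry gives [OH^-] = (2/1)[Ni^2+] = 1.22 x 10^-5 M.
Ksp = [Ni^2+][OH^-]^2
Ksp = 6.1 × 10^-6 × (1.22 × 10^-5)^2 = 9.1 × 10^-16

Ksp ≈ 9.1 × 10^-16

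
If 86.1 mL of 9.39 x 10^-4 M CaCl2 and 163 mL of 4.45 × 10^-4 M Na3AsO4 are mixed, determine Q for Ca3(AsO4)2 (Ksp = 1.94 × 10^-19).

Q ≈ 2.90 x 10^-18

Total volume = 86.1 + 163 = 249.1 mL.
[Ca^2+] = 9.39 × 10^-4 × (86.1/249.1) = 3.246 × 10^-4 M
[AsO4^3-] = 4.45 × 10^-4 × (163/249.1) = 2.912 × 10^-4 M
Ca3(AsO4)2(s) ⇌ 3 Ca^2+ + 2 AsO4^3-, so Q = [Ca^2+]^3[AsO4^3-]^2
Q = (3.246 × 10^-4)^3(2.912 × 10^-4)^2 = 2.90 x 10^-18
Q > Ksp, so Ca3(AsO4)2 will precipitate.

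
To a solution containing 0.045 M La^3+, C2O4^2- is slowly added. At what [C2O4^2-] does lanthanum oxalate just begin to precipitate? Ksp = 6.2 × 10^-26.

La2(C2O4)3(s) ⇌ 2 La^3+ + 3 C2O4^2-
Ksp = [La^3+]^2[C2O4^2-]^3
Precipitation begins when Q = Ksp. With [La^3+] = 0.045 M:
6.2 × 10^-26 = (0.045)^2 × [C2O4^2-]^3
[C2O4^2-] = (6.2 × 10^-26 / 2.03 x 10^-3)^(1/3) = 3.1 x 10^-8 M

3.1e-8 M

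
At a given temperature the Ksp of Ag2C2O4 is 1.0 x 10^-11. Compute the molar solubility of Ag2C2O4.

Ag2C2O4(s) <=> 2 Ag^+ + C2O4^2-
Ksp = [Ag^+]^2[C2O4^2-]
For each mole of Ag2C2O4 that dissolves: [Ag^+] = 2s, [C2O4^2-] = s.
So Ksp = (2s)^2 × s = 4s^3
s^3 = 1.0 x 10^-11 / 4, so s = 1.4 × 10^-4 M

s ≈ 1.4 × 10^-4 M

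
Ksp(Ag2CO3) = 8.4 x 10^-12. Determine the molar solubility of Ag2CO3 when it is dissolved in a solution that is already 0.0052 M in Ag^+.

Ag2CO3(s) ⇌ 2 Ag^+(aq) + CO3^2-(aq)
Ksp = [Ag^+]^2[CO3^2-]
Let s = moles of Ag2CO3 that dissolve per litre. [Ag^+] = 0.0052 + 2s ≈ 0.0052, [CO3^2-] = s (Ksp is small, so little additional dissolves).
Ksp ≈ (0.0052)^2 × s
s = 3.1 x 10^-7 M
Check: 2s = 6.2 × 10^-7 ≪ 0.0052, so the approximation is valid.

s = 3.1e-7 M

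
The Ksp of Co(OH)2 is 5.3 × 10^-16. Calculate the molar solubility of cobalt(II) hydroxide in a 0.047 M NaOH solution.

2.4e-13 M

Co(OH)2(s) ⇌ Co^2+(aq) + 2 OH^-(aq)
Ksp = [Co^2+][OH^-]^2
Let s = moles of Co(OH)2 that dissolve per litre. [Co^2+] = s, [OH^-] = 0.047 + 2s ≈ 0.047 (common-ion effect: OH^- is already 0.047 M).
Ksp ≈ s × (0.047)^2
s = 2.4 x 10^-13 M
Check: 2s = 4.8 × 10^-13 ≪ 0.047, so the approximation is valid.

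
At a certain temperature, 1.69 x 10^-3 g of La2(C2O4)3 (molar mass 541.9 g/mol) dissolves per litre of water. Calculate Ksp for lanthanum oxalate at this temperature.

Molar solubility s = (1.69 x 10^-3 g/L) / (541.9 g/mol) = 3.119 x 10^-6 M.
La2(C2O4)3(s) ⇌ 2 La^3+ + 3 C2O4^2-
If s mol/L of La2(C2O4)3 dissolves, [La^3+] = 2s and [C2O4^2-] = 3s.
Ksp = [La^3+]^2[C2O4^2-]^3
Substituting: Ksp = (2s)^2(3s)^3 = 108s^5
Ksp = 108 × (3.119 × 10^-6)^5 = 3.19 × 10^-26

3.19 × 10^-26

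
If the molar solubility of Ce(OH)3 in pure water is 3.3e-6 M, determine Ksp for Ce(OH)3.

3.2e-21

Ce(OH)3(s) ⇌ Ce^3+(aq) + 3 OH^-(aq)
Let s = molar solubility. Then [Ce^3+] = s and [OH^-] = 3s.
Ksp = [Ce^3+][OH^-]^3
So Ksp = s × (3s)^3 = 27s^4
With s = 3.3 x 10^-6: Ksp = 3.2 x 10^-21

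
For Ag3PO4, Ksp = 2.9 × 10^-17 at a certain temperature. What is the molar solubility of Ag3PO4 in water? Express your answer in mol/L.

s = 3.2e-5 M

Ag3PO4(s) <=> 3 Ag^+ + PO4^3-
Ksp = [Ag^+]^3[PO4^3-]
With molar solubility s: [Ag^+] = 3s, [PO4^3-] = s.
So Ksp = (3s)^3 × s = 27s^4
s^4 = 2.9 × 10^-17 / 27, so s = 3.2 × 10^-5 M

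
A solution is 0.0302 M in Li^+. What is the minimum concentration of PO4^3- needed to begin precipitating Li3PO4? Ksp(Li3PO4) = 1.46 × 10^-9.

Li3PO4(s) ⇌ 3 Li^+ + PO4^3-
Ksp = [Li^+]^3[PO4^3-]
Precipitation begins when Q = Ksp. With [Li^+] = 0.0302 M:
1.46 × 10^-9 = (0.0302)^3 × [PO4^3-]
[PO4^3-] = (1.46 × 10^-9 / 2.754 × 10^-5) = 5.30 x 10^-5 M

[PO4^3-] = 5.30 × 10^-5 M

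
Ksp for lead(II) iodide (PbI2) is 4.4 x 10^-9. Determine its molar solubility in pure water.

PbI2(s) ⇌ Pb^2+(aq) + 2 I^-(aq)
Ksp = [Pb^2+][I^-]^2
With molar solubility s: [Pb^2+] = s, [I^-] = 2s.
Ksp = s(2s)^2 = 4s^3
Solving, s = (4.4 x 10^-9/4)^(1/3) = 1.0 x 10^-3 M

s ≈ 1.0e-3 M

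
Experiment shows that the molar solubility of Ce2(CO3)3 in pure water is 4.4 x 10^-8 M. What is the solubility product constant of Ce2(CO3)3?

Ksp ≈ 1.8 x 10^-35

Ce2(CO3)3(s) ⇌ 2 Ce^3+ + 3 CO3^2-
With molar solubility s: [Ce^3+] = 2s, [CO3^2-] = 3s.
Ksp = [Ce^3+]^2[CO3^2-]^3
So Ksp = (2s)^2 × (3s)^3 = 108s^5
With s = 4.4 × 10^-8: Ksp = 1.8 × 10^-35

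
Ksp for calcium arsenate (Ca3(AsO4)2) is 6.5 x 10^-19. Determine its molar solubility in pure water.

Ca3(AsO4)2(s) ⇌ 3 Ca^2+ + 2 AsO4^3-
Ksp = [Ca^2+]^3[AsO4^3-]^2
For each mole of Ca3(AsO4)2 that dissolves: [Ca^2+] = 3s, [AsO4^3-] = 2s.
Ksp = (3s)^3(2s)^2 = 108s^5
Solving, s = (6.5 x 10^-19/108)^(1/5) = 9.0 × 10^-5 M

s = 9.0 × 10^-5 M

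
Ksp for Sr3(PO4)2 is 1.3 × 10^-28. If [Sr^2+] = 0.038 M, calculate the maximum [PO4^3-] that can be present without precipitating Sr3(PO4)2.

Sr3(PO4)2(s) ⇌ 3 Sr^2+ + 2 PO4^3-
Ksp = [Sr^2+]^3[PO4^3-]^2
Precipitation begins when Q = Ksp. With [Sr^2+] = 0.038 M:
1.3 × 10^-28 = (0.038)^3 × [PO4^3-]^2
[PO4^3-] = (1.3 × 10^-28 / 5.49 × 10^-5)^(1/2) = 1.5 × 10^-12 M

[PO4^3-] ≈ 1.5 × 10^-12 M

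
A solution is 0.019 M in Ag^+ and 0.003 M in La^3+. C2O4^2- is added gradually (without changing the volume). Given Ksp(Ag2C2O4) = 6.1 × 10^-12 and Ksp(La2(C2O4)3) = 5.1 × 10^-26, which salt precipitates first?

Each salt begins to precipitate when Q = Ksp, i.e. when [C2O4^2-] reaches its threshold.
For Ag2C2O4: 6.1 × 10^-12 = (0.019)^2 × [C2O4^2-]  ⇒  [C2O4^2-] = 1.7 x 10^-8 M.
For La2(C2O4)3: 5.1 × 10^-26 = (0.003)^2 × [C2O4^2-]^3  ⇒  [C2O4^2-] = 1.8 x 10^-7 M.
The salt with the lower threshold [C2O4^2-] precipitates first: Ag2C2O4.

Ag2C2O4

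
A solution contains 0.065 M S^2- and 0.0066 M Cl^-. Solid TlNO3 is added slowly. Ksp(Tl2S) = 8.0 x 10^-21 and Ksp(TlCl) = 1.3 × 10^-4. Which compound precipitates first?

Tl2S

Each salt begins to precipitate when Q = Ksp, i.e. when [Tl^+] reaches its threshold.
For Tl2S: 8.0 x 10^-21 = 0.065 × [Tl^+]^2  ⇒  [Tl^+] = 3.5 × 10^-10 M.
For TlCl: 1.3 × 10^-4 = 0.0066 × [Tl^+]  ⇒  [Tl^+] = 2.0 x 10^-2 M.
The salt with the lower threshold [Tl^+] precipitates first: Tl2S.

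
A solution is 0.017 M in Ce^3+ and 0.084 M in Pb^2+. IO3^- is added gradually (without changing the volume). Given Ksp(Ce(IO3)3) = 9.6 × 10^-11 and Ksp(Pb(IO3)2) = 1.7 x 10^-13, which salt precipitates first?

Precipitation of each salt starts when its ion product equals its Ksp.
For Ce(IO3)3: 9.6 × 10^-11 = 0.017 × [IO3^-]^3  ⇒  [IO3^-] = 1.8 × 10^-3 M.
For Pb(IO3)2: 1.7 x 10^-13 = 0.084 × [IO3^-]^2  ⇒  [IO3^-] = 1.4 x 10^-6 M.
The salt with the lower threshold [IO3^-] precipitates first: Pb(IO3)2.

Pb(IO3)2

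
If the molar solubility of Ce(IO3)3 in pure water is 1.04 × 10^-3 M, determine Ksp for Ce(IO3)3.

3.16 x 10^-11

Ce(IO3)3(s) ⇌ Ce^3+(aq) + 3 IO3^-(aq)
With molar solubility s: [Ce^3+] = s, [IO3^-] = 3s.
Ksp = [Ce^3+][IO3^-]^3
So Ksp = s × (3s)^3 = 27s^4
With s = 1.04 × 10^-3: Ksp = 3.16 × 10^-11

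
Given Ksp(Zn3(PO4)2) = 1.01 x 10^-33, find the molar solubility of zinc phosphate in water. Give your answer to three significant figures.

Zn3(PO4)2(s) <=> 3 Zn^2+(aq) + 2 PO4^3-(aq)
Ksp = [Zn^2+]^3[PO4^3-]^2
Let s = molar solubility. Then [Zn^2+] = 3s and [PO4^3-] = 2s.
So Ksp = (3s)^3 × (2s)^2 = 108s^5
Solving, s = (1.01 x 10^-33/108)^(1/5) = 9.87 x 10^-8 M

s = 9.87 × 10^-8 M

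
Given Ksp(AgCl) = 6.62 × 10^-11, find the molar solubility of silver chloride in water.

AgCl(s) ⇌ Ag^+ + Cl^-
Ksp = [Ag^+][Cl^-]
If s mol/L of AgCl dissolves, [Ag^+] = s and [Cl^-] = s.
Ksp = s^2
s = (6.62 × 10^-11)^(1/2) = 8.14 x 10^-6 M

s = 8.14 × 10^-6 M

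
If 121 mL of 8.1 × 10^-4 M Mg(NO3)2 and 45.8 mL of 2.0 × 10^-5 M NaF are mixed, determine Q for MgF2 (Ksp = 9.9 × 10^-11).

Q = 1.8 x 10^-14

Total volume = 121 + 45.8 = 166.8 mL.
[Mg^2+] = 8.1 × 10^-4 × (121/166.8) = 5.88 x 10^-4 M
[F^-] = 2.0 x 10^-5 × (45.8/166.8) = 5.49 × 10^-6 M
MgF2(s) ⇌ Mg^2+(aq) + 2 F^-(aq), so Q = [Mg^2+][F^-]^2
Q = (5.88 × 10^-4)(5.49 × 10^-6)^2 = 1.8 × 10^-14
Q < Ksp, so no precipitate of MgF2 forms.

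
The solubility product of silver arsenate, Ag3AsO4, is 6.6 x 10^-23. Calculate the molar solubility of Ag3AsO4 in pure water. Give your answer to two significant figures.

s = 1.3e-6 M

Ag3AsO4(s) <=> 3 Ag^+ + AsO4^3-
Ksp = [Ag^+]^3[AsO4^3-]
With molar solubility s: [Ag^+] = 3s, [AsO4^3-] = s.
Substituting: Ksp = (3s)^3s = 27s^4
Solving, s = (6.6 x 10^-23/27)^(1/4) = 1.3 × 10^-6 M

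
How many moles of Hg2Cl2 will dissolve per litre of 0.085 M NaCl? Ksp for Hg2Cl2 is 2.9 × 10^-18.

Hg2Cl2(s) <=> Hg2^2+(aq) + 2 Cl^-(aq)
Ksp = [Hg2^2+][Cl^-]^2
If s mol/L dissolves here, [Hg2^2+] = s, [Cl^-] = 0.085 + 2s ≈ 0.085 (Ksp is small, so little additional dissolves).
Ksp ≈ s × (0.085)^2
s = 4.0 x 10^-16 M
Check: 2s = 8.0 × 10^-16 ≪ 0.085, so the approximation is valid.

s = 4.0e-16 M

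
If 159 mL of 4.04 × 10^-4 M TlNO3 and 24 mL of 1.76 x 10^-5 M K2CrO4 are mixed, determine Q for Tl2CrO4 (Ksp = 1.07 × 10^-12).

Q ≈ 2.84 × 10^-13

Total volume = 159 + 24 = 183 mL.
[Tl^+] = 4.04 × 10^-4 × (159/183) = 3.510 x 10^-4 M
[CrO4^2-] = 1.76 × 10^-5 × (24/183) = 2.308 x 10^-6 M
Tl2CrO4(s) <=> 2 Tl^+ + CrO4^2-, so Q = [Tl^+]^2[CrO4^2-]
Q = (3.510 x 10^-4)^2(2.308 × 10^-6) = 2.84 × 10^-13
Q < Ksp, so no precipitate of Tl2CrO4 forms.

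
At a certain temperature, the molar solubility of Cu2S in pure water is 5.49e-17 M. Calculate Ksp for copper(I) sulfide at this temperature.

Cu2S(s) ⇌ 2 Cu^+ + S^2-
With molar solubility s: [Cu^+] = 2s, [S^2-] = s.
Ksp = [Cu^+]^2[S^2-]
Substituting: Ksp = (2s)^2s = 4s^3
With s = 5.49 × 10^-17: Ksp = 6.62 × 10^-49

6.62e-49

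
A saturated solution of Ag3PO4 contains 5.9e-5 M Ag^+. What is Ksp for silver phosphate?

Ag3PO4(s) <=> 3 Ag^+ + PO4^3-
Stoichiometry gives [PO4^3-] = (1/3)[Ag^+] = 1.97 x 10^-5 M.
Ksp = [Ag^+]^3[PO4^3-]
Ksp = (5.9 x 10^-5)^3 × 1.97 x 10^-5 = 4.0 x 10^-18

Ksp ≈ 4.0e-18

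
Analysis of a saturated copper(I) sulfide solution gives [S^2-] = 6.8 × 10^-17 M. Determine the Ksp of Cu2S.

Ksp = 1.3 × 10^-48

Cu2S(s) ⇌ 2 Cu^+ + S^2-
Stoichiometry gives [Cu^+] = (2/1)[S^2-] = 1.36 × 10^-16 M.
Ksp = [Cu^+]^2[S^2-]
Ksp = (1.36 x 10^-16)^2 × 6.8 x 10^-17 = 1.3 × 10^-48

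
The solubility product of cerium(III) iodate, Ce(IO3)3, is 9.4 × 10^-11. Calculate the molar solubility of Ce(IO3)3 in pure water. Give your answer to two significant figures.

1.4 × 10^-3 M

Ce(IO3)3(s) ⇌ Ce^3+ + 3 IO3^-
Ksp = [Ce^3+][IO3^-]^3
For each mole of Ce(IO3)3 that dissolves: [Ce^3+] = s, [IO3^-] = 3s.
Ksp = s(3s)^3 = 27s^4
Solving, s = (9.4 × 10^-11/27)^(1/4) = 1.4 × 10^-3 M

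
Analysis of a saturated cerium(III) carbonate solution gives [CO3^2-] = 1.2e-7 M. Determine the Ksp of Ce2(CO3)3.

Ksp ≈ 1.1 × 10^-35

Ce2(CO3)3(s) <=> 2 Ce^3+ + 3 CO3^2-
Stoichiometry gives [Ce^3+] = (2/3)[CO3^2-] = 8.00 × 10^-8 M.
Ksp = [Ce^3+]^2[CO3^2-]^3
Ksp = (8.00 x 10^-8)^2 × (1.2 × 10^-7)^3 = 1.1 × 10^-35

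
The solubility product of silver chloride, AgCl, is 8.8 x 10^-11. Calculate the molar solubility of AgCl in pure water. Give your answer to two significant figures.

s ≈ 9.4 × 10^-6 M

AgCl(s) <=> Ag^+ + Cl^-
Ksp = [Ag^+][Cl^-]
With molar solubility s: [Ag^+] = s, [Cl^-] = s.
Ksp = s^2
s = (8.8 x 10^-11)^(1/2) = 9.4 x 10^-6 M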